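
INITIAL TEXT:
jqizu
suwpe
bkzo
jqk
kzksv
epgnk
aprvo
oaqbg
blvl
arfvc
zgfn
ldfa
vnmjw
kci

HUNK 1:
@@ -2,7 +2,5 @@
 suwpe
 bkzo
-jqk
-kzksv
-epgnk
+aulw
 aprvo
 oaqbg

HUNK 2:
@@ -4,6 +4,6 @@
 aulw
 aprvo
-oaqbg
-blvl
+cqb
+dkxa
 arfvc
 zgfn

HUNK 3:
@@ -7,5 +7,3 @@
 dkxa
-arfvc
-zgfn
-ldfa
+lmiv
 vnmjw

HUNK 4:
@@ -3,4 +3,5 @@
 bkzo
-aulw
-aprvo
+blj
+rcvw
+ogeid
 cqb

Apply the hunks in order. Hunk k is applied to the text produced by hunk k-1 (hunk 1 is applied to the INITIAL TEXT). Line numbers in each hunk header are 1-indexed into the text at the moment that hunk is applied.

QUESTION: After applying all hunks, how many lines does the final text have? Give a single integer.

Hunk 1: at line 2 remove [jqk,kzksv,epgnk] add [aulw] -> 12 lines: jqizu suwpe bkzo aulw aprvo oaqbg blvl arfvc zgfn ldfa vnmjw kci
Hunk 2: at line 4 remove [oaqbg,blvl] add [cqb,dkxa] -> 12 lines: jqizu suwpe bkzo aulw aprvo cqb dkxa arfvc zgfn ldfa vnmjw kci
Hunk 3: at line 7 remove [arfvc,zgfn,ldfa] add [lmiv] -> 10 lines: jqizu suwpe bkzo aulw aprvo cqb dkxa lmiv vnmjw kci
Hunk 4: at line 3 remove [aulw,aprvo] add [blj,rcvw,ogeid] -> 11 lines: jqizu suwpe bkzo blj rcvw ogeid cqb dkxa lmiv vnmjw kci
Final line count: 11

Answer: 11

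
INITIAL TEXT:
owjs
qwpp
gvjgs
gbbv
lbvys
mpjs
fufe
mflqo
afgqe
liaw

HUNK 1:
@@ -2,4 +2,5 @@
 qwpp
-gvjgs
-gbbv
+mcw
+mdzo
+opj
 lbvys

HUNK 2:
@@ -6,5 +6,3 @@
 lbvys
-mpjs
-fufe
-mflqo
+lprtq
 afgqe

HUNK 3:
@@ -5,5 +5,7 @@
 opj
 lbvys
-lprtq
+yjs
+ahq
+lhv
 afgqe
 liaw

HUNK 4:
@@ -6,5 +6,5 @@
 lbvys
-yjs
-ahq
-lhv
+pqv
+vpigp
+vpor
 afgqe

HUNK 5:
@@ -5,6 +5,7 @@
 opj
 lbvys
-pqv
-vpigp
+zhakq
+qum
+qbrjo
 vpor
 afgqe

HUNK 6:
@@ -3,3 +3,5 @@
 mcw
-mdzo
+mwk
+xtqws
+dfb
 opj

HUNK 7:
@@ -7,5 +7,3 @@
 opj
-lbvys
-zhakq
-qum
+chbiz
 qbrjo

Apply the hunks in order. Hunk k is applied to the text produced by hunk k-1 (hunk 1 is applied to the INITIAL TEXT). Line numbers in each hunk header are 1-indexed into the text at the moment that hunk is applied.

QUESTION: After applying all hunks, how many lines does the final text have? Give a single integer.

Answer: 12

Derivation:
Hunk 1: at line 2 remove [gvjgs,gbbv] add [mcw,mdzo,opj] -> 11 lines: owjs qwpp mcw mdzo opj lbvys mpjs fufe mflqo afgqe liaw
Hunk 2: at line 6 remove [mpjs,fufe,mflqo] add [lprtq] -> 9 lines: owjs qwpp mcw mdzo opj lbvys lprtq afgqe liaw
Hunk 3: at line 5 remove [lprtq] add [yjs,ahq,lhv] -> 11 lines: owjs qwpp mcw mdzo opj lbvys yjs ahq lhv afgqe liaw
Hunk 4: at line 6 remove [yjs,ahq,lhv] add [pqv,vpigp,vpor] -> 11 lines: owjs qwpp mcw mdzo opj lbvys pqv vpigp vpor afgqe liaw
Hunk 5: at line 5 remove [pqv,vpigp] add [zhakq,qum,qbrjo] -> 12 lines: owjs qwpp mcw mdzo opj lbvys zhakq qum qbrjo vpor afgqe liaw
Hunk 6: at line 3 remove [mdzo] add [mwk,xtqws,dfb] -> 14 lines: owjs qwpp mcw mwk xtqws dfb opj lbvys zhakq qum qbrjo vpor afgqe liaw
Hunk 7: at line 7 remove [lbvys,zhakq,qum] add [chbiz] -> 12 lines: owjs qwpp mcw mwk xtqws dfb opj chbiz qbrjo vpor afgqe liaw
Final line count: 12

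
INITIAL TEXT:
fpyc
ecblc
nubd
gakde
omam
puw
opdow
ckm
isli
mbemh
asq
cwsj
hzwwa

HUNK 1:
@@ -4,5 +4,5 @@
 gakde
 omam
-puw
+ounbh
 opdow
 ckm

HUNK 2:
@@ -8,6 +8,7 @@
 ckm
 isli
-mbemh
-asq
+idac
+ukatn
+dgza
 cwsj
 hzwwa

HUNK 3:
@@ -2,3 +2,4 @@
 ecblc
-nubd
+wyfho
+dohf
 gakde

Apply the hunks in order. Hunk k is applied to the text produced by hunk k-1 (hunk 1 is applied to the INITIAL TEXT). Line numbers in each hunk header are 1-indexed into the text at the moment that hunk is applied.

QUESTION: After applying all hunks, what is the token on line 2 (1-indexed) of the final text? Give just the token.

Hunk 1: at line 4 remove [puw] add [ounbh] -> 13 lines: fpyc ecblc nubd gakde omam ounbh opdow ckm isli mbemh asq cwsj hzwwa
Hunk 2: at line 8 remove [mbemh,asq] add [idac,ukatn,dgza] -> 14 lines: fpyc ecblc nubd gakde omam ounbh opdow ckm isli idac ukatn dgza cwsj hzwwa
Hunk 3: at line 2 remove [nubd] add [wyfho,dohf] -> 15 lines: fpyc ecblc wyfho dohf gakde omam ounbh opdow ckm isli idac ukatn dgza cwsj hzwwa
Final line 2: ecblc

Answer: ecblc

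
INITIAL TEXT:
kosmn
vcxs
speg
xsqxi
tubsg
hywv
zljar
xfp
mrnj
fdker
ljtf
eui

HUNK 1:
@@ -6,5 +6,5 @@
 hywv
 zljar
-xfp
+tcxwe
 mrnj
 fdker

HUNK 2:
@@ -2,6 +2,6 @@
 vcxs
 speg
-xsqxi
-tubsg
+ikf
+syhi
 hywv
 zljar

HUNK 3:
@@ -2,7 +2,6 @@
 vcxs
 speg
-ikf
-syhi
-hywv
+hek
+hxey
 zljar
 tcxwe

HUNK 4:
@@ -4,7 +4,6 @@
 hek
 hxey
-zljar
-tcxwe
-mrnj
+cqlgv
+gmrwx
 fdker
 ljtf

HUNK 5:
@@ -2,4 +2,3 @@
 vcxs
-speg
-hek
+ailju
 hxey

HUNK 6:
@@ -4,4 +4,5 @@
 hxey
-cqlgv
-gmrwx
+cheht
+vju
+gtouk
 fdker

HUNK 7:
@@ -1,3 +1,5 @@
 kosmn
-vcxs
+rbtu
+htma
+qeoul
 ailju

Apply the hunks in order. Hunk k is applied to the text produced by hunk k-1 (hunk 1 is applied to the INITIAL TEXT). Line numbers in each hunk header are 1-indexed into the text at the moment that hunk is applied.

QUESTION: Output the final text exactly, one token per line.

Hunk 1: at line 6 remove [xfp] add [tcxwe] -> 12 lines: kosmn vcxs speg xsqxi tubsg hywv zljar tcxwe mrnj fdker ljtf eui
Hunk 2: at line 2 remove [xsqxi,tubsg] add [ikf,syhi] -> 12 lines: kosmn vcxs speg ikf syhi hywv zljar tcxwe mrnj fdker ljtf eui
Hunk 3: at line 2 remove [ikf,syhi,hywv] add [hek,hxey] -> 11 lines: kosmn vcxs speg hek hxey zljar tcxwe mrnj fdker ljtf eui
Hunk 4: at line 4 remove [zljar,tcxwe,mrnj] add [cqlgv,gmrwx] -> 10 lines: kosmn vcxs speg hek hxey cqlgv gmrwx fdker ljtf eui
Hunk 5: at line 2 remove [speg,hek] add [ailju] -> 9 lines: kosmn vcxs ailju hxey cqlgv gmrwx fdker ljtf eui
Hunk 6: at line 4 remove [cqlgv,gmrwx] add [cheht,vju,gtouk] -> 10 lines: kosmn vcxs ailju hxey cheht vju gtouk fdker ljtf eui
Hunk 7: at line 1 remove [vcxs] add [rbtu,htma,qeoul] -> 12 lines: kosmn rbtu htma qeoul ailju hxey cheht vju gtouk fdker ljtf eui

Answer: kosmn
rbtu
htma
qeoul
ailju
hxey
cheht
vju
gtouk
fdker
ljtf
eui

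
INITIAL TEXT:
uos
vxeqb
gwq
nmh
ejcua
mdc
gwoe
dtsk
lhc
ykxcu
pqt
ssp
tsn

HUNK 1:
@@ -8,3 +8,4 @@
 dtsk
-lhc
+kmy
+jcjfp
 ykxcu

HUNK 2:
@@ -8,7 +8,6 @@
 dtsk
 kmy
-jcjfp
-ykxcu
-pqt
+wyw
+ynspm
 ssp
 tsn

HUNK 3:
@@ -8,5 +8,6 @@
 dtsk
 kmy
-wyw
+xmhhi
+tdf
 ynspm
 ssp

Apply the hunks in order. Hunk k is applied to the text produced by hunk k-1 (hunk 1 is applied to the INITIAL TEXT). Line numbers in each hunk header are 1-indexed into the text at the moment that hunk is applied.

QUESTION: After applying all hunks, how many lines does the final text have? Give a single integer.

Hunk 1: at line 8 remove [lhc] add [kmy,jcjfp] -> 14 lines: uos vxeqb gwq nmh ejcua mdc gwoe dtsk kmy jcjfp ykxcu pqt ssp tsn
Hunk 2: at line 8 remove [jcjfp,ykxcu,pqt] add [wyw,ynspm] -> 13 lines: uos vxeqb gwq nmh ejcua mdc gwoe dtsk kmy wyw ynspm ssp tsn
Hunk 3: at line 8 remove [wyw] add [xmhhi,tdf] -> 14 lines: uos vxeqb gwq nmh ejcua mdc gwoe dtsk kmy xmhhi tdf ynspm ssp tsn
Final line count: 14

Answer: 14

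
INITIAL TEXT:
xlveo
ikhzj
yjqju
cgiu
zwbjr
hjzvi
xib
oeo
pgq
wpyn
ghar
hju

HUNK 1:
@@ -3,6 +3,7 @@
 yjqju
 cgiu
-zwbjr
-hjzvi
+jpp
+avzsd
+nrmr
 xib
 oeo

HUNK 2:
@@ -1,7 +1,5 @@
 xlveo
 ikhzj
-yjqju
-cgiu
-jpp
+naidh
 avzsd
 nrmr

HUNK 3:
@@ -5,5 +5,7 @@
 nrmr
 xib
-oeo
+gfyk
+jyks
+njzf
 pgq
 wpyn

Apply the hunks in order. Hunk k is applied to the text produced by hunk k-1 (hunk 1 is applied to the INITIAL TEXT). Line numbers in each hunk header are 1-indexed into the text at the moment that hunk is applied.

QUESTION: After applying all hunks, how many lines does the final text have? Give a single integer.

Hunk 1: at line 3 remove [zwbjr,hjzvi] add [jpp,avzsd,nrmr] -> 13 lines: xlveo ikhzj yjqju cgiu jpp avzsd nrmr xib oeo pgq wpyn ghar hju
Hunk 2: at line 1 remove [yjqju,cgiu,jpp] add [naidh] -> 11 lines: xlveo ikhzj naidh avzsd nrmr xib oeo pgq wpyn ghar hju
Hunk 3: at line 5 remove [oeo] add [gfyk,jyks,njzf] -> 13 lines: xlveo ikhzj naidh avzsd nrmr xib gfyk jyks njzf pgq wpyn ghar hju
Final line count: 13

Answer: 13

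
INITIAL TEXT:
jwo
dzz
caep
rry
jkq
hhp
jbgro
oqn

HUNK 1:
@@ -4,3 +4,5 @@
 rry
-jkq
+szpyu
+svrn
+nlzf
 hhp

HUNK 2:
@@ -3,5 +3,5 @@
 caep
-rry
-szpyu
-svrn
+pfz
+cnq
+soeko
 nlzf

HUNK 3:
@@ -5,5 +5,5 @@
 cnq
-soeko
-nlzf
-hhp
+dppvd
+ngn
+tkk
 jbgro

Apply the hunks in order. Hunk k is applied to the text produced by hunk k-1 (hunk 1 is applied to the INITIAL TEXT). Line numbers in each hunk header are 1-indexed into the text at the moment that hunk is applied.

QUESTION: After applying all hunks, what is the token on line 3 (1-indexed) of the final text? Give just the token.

Hunk 1: at line 4 remove [jkq] add [szpyu,svrn,nlzf] -> 10 lines: jwo dzz caep rry szpyu svrn nlzf hhp jbgro oqn
Hunk 2: at line 3 remove [rry,szpyu,svrn] add [pfz,cnq,soeko] -> 10 lines: jwo dzz caep pfz cnq soeko nlzf hhp jbgro oqn
Hunk 3: at line 5 remove [soeko,nlzf,hhp] add [dppvd,ngn,tkk] -> 10 lines: jwo dzz caep pfz cnq dppvd ngn tkk jbgro oqn
Final line 3: caep

Answer: caep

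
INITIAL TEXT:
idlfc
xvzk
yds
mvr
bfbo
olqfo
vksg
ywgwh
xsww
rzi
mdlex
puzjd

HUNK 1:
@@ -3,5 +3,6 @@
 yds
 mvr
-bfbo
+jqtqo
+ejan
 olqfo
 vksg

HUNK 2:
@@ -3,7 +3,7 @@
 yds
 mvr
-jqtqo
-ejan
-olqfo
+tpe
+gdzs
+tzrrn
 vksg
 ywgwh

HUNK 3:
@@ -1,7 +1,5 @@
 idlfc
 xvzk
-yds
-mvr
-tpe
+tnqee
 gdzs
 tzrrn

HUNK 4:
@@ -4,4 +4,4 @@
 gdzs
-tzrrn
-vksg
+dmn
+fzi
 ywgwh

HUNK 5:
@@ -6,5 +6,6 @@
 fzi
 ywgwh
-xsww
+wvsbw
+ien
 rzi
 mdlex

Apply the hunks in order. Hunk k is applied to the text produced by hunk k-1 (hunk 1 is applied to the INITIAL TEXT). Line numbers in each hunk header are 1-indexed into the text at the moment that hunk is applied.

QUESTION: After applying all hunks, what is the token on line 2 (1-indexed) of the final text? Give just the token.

Answer: xvzk

Derivation:
Hunk 1: at line 3 remove [bfbo] add [jqtqo,ejan] -> 13 lines: idlfc xvzk yds mvr jqtqo ejan olqfo vksg ywgwh xsww rzi mdlex puzjd
Hunk 2: at line 3 remove [jqtqo,ejan,olqfo] add [tpe,gdzs,tzrrn] -> 13 lines: idlfc xvzk yds mvr tpe gdzs tzrrn vksg ywgwh xsww rzi mdlex puzjd
Hunk 3: at line 1 remove [yds,mvr,tpe] add [tnqee] -> 11 lines: idlfc xvzk tnqee gdzs tzrrn vksg ywgwh xsww rzi mdlex puzjd
Hunk 4: at line 4 remove [tzrrn,vksg] add [dmn,fzi] -> 11 lines: idlfc xvzk tnqee gdzs dmn fzi ywgwh xsww rzi mdlex puzjd
Hunk 5: at line 6 remove [xsww] add [wvsbw,ien] -> 12 lines: idlfc xvzk tnqee gdzs dmn fzi ywgwh wvsbw ien rzi mdlex puzjd
Final line 2: xvzk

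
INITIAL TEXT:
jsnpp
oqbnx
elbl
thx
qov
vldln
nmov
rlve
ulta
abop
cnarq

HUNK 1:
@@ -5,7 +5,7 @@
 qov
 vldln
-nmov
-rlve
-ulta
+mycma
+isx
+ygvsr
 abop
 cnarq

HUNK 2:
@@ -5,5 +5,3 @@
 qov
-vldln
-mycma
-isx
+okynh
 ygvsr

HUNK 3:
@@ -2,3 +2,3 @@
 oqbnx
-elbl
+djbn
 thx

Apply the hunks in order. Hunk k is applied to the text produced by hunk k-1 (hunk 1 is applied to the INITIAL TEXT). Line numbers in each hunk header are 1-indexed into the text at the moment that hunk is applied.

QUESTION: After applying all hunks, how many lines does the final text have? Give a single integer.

Hunk 1: at line 5 remove [nmov,rlve,ulta] add [mycma,isx,ygvsr] -> 11 lines: jsnpp oqbnx elbl thx qov vldln mycma isx ygvsr abop cnarq
Hunk 2: at line 5 remove [vldln,mycma,isx] add [okynh] -> 9 lines: jsnpp oqbnx elbl thx qov okynh ygvsr abop cnarq
Hunk 3: at line 2 remove [elbl] add [djbn] -> 9 lines: jsnpp oqbnx djbn thx qov okynh ygvsr abop cnarq
Final line count: 9

Answer: 9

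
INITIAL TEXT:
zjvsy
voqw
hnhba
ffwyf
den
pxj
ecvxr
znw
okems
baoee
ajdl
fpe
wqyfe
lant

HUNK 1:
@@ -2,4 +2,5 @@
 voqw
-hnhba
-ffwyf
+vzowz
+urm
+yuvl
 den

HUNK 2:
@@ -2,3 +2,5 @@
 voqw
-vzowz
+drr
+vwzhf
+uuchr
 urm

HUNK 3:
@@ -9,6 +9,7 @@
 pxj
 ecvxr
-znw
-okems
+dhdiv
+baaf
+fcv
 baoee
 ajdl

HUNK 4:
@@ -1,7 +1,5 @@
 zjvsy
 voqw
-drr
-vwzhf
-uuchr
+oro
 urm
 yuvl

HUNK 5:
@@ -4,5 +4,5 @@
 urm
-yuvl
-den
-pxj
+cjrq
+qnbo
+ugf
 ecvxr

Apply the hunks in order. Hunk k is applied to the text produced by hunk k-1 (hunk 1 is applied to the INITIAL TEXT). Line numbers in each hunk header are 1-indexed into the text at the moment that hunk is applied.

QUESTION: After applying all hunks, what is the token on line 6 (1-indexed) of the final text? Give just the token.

Answer: qnbo

Derivation:
Hunk 1: at line 2 remove [hnhba,ffwyf] add [vzowz,urm,yuvl] -> 15 lines: zjvsy voqw vzowz urm yuvl den pxj ecvxr znw okems baoee ajdl fpe wqyfe lant
Hunk 2: at line 2 remove [vzowz] add [drr,vwzhf,uuchr] -> 17 lines: zjvsy voqw drr vwzhf uuchr urm yuvl den pxj ecvxr znw okems baoee ajdl fpe wqyfe lant
Hunk 3: at line 9 remove [znw,okems] add [dhdiv,baaf,fcv] -> 18 lines: zjvsy voqw drr vwzhf uuchr urm yuvl den pxj ecvxr dhdiv baaf fcv baoee ajdl fpe wqyfe lant
Hunk 4: at line 1 remove [drr,vwzhf,uuchr] add [oro] -> 16 lines: zjvsy voqw oro urm yuvl den pxj ecvxr dhdiv baaf fcv baoee ajdl fpe wqyfe lant
Hunk 5: at line 4 remove [yuvl,den,pxj] add [cjrq,qnbo,ugf] -> 16 lines: zjvsy voqw oro urm cjrq qnbo ugf ecvxr dhdiv baaf fcv baoee ajdl fpe wqyfe lant
Final line 6: qnbo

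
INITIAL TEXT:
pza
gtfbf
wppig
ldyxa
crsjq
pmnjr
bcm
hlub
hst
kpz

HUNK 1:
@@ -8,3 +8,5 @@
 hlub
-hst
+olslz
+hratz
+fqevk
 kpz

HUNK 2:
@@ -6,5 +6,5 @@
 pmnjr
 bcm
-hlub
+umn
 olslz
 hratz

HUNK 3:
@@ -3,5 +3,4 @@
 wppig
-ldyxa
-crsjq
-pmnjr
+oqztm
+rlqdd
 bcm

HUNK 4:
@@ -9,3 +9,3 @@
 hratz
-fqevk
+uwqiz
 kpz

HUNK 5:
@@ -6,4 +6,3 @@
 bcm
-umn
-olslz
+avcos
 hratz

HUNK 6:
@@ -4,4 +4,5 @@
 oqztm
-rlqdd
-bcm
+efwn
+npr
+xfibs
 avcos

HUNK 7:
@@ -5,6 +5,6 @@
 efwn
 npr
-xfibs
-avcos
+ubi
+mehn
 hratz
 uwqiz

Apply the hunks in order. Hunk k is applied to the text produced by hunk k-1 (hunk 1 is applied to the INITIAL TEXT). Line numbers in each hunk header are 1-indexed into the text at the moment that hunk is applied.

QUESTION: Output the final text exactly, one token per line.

Hunk 1: at line 8 remove [hst] add [olslz,hratz,fqevk] -> 12 lines: pza gtfbf wppig ldyxa crsjq pmnjr bcm hlub olslz hratz fqevk kpz
Hunk 2: at line 6 remove [hlub] add [umn] -> 12 lines: pza gtfbf wppig ldyxa crsjq pmnjr bcm umn olslz hratz fqevk kpz
Hunk 3: at line 3 remove [ldyxa,crsjq,pmnjr] add [oqztm,rlqdd] -> 11 lines: pza gtfbf wppig oqztm rlqdd bcm umn olslz hratz fqevk kpz
Hunk 4: at line 9 remove [fqevk] add [uwqiz] -> 11 lines: pza gtfbf wppig oqztm rlqdd bcm umn olslz hratz uwqiz kpz
Hunk 5: at line 6 remove [umn,olslz] add [avcos] -> 10 lines: pza gtfbf wppig oqztm rlqdd bcm avcos hratz uwqiz kpz
Hunk 6: at line 4 remove [rlqdd,bcm] add [efwn,npr,xfibs] -> 11 lines: pza gtfbf wppig oqztm efwn npr xfibs avcos hratz uwqiz kpz
Hunk 7: at line 5 remove [xfibs,avcos] add [ubi,mehn] -> 11 lines: pza gtfbf wppig oqztm efwn npr ubi mehn hratz uwqiz kpz

Answer: pza
gtfbf
wppig
oqztm
efwn
npr
ubi
mehn
hratz
uwqiz
kpz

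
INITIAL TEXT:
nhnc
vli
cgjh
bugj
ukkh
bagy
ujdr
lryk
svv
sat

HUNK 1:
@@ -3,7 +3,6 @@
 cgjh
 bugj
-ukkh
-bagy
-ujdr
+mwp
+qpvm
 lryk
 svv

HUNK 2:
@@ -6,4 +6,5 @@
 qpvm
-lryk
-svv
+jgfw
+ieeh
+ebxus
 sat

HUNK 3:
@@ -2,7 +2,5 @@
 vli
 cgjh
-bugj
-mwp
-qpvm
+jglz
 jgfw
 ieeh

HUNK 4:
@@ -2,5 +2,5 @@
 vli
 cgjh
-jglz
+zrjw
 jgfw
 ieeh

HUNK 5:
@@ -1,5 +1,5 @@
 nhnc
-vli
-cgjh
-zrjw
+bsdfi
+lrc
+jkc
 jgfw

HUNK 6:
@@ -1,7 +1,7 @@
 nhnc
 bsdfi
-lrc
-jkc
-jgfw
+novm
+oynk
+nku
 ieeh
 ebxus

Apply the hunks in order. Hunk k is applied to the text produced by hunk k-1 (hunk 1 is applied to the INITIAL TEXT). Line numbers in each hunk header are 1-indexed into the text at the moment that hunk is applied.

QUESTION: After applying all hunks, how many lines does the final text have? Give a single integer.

Answer: 8

Derivation:
Hunk 1: at line 3 remove [ukkh,bagy,ujdr] add [mwp,qpvm] -> 9 lines: nhnc vli cgjh bugj mwp qpvm lryk svv sat
Hunk 2: at line 6 remove [lryk,svv] add [jgfw,ieeh,ebxus] -> 10 lines: nhnc vli cgjh bugj mwp qpvm jgfw ieeh ebxus sat
Hunk 3: at line 2 remove [bugj,mwp,qpvm] add [jglz] -> 8 lines: nhnc vli cgjh jglz jgfw ieeh ebxus sat
Hunk 4: at line 2 remove [jglz] add [zrjw] -> 8 lines: nhnc vli cgjh zrjw jgfw ieeh ebxus sat
Hunk 5: at line 1 remove [vli,cgjh,zrjw] add [bsdfi,lrc,jkc] -> 8 lines: nhnc bsdfi lrc jkc jgfw ieeh ebxus sat
Hunk 6: at line 1 remove [lrc,jkc,jgfw] add [novm,oynk,nku] -> 8 lines: nhnc bsdfi novm oynk nku ieeh ebxus sat
Final line count: 8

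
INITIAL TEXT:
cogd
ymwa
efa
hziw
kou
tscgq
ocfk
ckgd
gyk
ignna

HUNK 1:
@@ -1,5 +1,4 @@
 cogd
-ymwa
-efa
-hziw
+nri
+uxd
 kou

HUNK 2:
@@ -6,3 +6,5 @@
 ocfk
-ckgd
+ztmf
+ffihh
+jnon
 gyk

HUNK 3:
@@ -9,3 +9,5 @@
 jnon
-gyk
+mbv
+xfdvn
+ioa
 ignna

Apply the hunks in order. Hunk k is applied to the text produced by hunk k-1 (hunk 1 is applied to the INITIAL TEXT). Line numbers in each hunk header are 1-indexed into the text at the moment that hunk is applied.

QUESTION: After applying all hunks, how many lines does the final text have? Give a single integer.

Answer: 13

Derivation:
Hunk 1: at line 1 remove [ymwa,efa,hziw] add [nri,uxd] -> 9 lines: cogd nri uxd kou tscgq ocfk ckgd gyk ignna
Hunk 2: at line 6 remove [ckgd] add [ztmf,ffihh,jnon] -> 11 lines: cogd nri uxd kou tscgq ocfk ztmf ffihh jnon gyk ignna
Hunk 3: at line 9 remove [gyk] add [mbv,xfdvn,ioa] -> 13 lines: cogd nri uxd kou tscgq ocfk ztmf ffihh jnon mbv xfdvn ioa ignna
Final line count: 13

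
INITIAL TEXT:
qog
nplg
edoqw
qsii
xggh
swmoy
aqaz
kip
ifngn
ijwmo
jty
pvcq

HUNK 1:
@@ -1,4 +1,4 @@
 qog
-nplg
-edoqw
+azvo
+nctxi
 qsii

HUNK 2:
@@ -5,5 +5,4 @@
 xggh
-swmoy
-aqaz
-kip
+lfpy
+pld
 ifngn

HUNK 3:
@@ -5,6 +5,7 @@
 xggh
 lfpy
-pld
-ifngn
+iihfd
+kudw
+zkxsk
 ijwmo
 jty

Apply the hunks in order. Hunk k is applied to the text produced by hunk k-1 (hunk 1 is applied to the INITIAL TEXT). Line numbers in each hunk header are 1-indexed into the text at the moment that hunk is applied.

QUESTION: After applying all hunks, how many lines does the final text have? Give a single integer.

Answer: 12

Derivation:
Hunk 1: at line 1 remove [nplg,edoqw] add [azvo,nctxi] -> 12 lines: qog azvo nctxi qsii xggh swmoy aqaz kip ifngn ijwmo jty pvcq
Hunk 2: at line 5 remove [swmoy,aqaz,kip] add [lfpy,pld] -> 11 lines: qog azvo nctxi qsii xggh lfpy pld ifngn ijwmo jty pvcq
Hunk 3: at line 5 remove [pld,ifngn] add [iihfd,kudw,zkxsk] -> 12 lines: qog azvo nctxi qsii xggh lfpy iihfd kudw zkxsk ijwmo jty pvcq
Final line count: 12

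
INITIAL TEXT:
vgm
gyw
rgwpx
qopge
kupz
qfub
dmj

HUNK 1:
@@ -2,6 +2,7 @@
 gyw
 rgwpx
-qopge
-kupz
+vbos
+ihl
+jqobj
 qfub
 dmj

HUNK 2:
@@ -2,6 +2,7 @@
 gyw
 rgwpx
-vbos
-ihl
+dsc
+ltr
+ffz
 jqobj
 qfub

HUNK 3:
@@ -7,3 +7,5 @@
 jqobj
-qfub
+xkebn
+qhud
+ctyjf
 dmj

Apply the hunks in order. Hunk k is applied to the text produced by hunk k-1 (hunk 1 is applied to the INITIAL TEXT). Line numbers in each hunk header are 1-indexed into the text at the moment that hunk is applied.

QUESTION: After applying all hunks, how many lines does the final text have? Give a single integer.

Hunk 1: at line 2 remove [qopge,kupz] add [vbos,ihl,jqobj] -> 8 lines: vgm gyw rgwpx vbos ihl jqobj qfub dmj
Hunk 2: at line 2 remove [vbos,ihl] add [dsc,ltr,ffz] -> 9 lines: vgm gyw rgwpx dsc ltr ffz jqobj qfub dmj
Hunk 3: at line 7 remove [qfub] add [xkebn,qhud,ctyjf] -> 11 lines: vgm gyw rgwpx dsc ltr ffz jqobj xkebn qhud ctyjf dmj
Final line count: 11

Answer: 11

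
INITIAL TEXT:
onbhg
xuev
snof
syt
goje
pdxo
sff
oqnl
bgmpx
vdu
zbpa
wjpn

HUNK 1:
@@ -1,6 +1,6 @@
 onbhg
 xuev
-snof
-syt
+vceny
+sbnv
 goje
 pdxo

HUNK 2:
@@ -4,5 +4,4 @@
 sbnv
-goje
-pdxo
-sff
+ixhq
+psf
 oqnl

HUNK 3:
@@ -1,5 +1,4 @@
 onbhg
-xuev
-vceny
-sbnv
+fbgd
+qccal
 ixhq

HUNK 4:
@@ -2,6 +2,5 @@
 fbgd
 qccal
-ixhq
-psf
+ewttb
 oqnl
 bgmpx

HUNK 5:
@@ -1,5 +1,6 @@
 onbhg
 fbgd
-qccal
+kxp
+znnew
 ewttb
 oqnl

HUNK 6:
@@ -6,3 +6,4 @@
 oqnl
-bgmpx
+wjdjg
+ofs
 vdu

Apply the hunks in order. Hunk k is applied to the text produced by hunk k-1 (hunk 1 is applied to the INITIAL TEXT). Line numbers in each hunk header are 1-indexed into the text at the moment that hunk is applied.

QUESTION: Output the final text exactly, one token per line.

Hunk 1: at line 1 remove [snof,syt] add [vceny,sbnv] -> 12 lines: onbhg xuev vceny sbnv goje pdxo sff oqnl bgmpx vdu zbpa wjpn
Hunk 2: at line 4 remove [goje,pdxo,sff] add [ixhq,psf] -> 11 lines: onbhg xuev vceny sbnv ixhq psf oqnl bgmpx vdu zbpa wjpn
Hunk 3: at line 1 remove [xuev,vceny,sbnv] add [fbgd,qccal] -> 10 lines: onbhg fbgd qccal ixhq psf oqnl bgmpx vdu zbpa wjpn
Hunk 4: at line 2 remove [ixhq,psf] add [ewttb] -> 9 lines: onbhg fbgd qccal ewttb oqnl bgmpx vdu zbpa wjpn
Hunk 5: at line 1 remove [qccal] add [kxp,znnew] -> 10 lines: onbhg fbgd kxp znnew ewttb oqnl bgmpx vdu zbpa wjpn
Hunk 6: at line 6 remove [bgmpx] add [wjdjg,ofs] -> 11 lines: onbhg fbgd kxp znnew ewttb oqnl wjdjg ofs vdu zbpa wjpn

Answer: onbhg
fbgd
kxp
znnew
ewttb
oqnl
wjdjg
ofs
vdu
zbpa
wjpn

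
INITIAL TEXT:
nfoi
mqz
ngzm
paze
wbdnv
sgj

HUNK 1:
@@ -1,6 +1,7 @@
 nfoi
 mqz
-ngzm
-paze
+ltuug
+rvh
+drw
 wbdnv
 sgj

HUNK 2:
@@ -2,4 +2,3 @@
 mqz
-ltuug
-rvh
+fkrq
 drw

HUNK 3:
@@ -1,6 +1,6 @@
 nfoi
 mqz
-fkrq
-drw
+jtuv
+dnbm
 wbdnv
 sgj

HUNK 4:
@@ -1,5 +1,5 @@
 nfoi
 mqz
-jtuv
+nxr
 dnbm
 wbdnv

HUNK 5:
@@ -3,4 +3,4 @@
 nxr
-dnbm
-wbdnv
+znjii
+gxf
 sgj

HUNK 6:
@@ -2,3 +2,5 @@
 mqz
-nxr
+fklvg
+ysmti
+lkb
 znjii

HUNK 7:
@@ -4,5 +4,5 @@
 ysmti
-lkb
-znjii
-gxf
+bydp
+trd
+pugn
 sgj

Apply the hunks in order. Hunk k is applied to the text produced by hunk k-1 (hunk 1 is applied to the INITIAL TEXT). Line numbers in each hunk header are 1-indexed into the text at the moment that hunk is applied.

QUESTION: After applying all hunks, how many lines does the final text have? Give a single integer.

Hunk 1: at line 1 remove [ngzm,paze] add [ltuug,rvh,drw] -> 7 lines: nfoi mqz ltuug rvh drw wbdnv sgj
Hunk 2: at line 2 remove [ltuug,rvh] add [fkrq] -> 6 lines: nfoi mqz fkrq drw wbdnv sgj
Hunk 3: at line 1 remove [fkrq,drw] add [jtuv,dnbm] -> 6 lines: nfoi mqz jtuv dnbm wbdnv sgj
Hunk 4: at line 1 remove [jtuv] add [nxr] -> 6 lines: nfoi mqz nxr dnbm wbdnv sgj
Hunk 5: at line 3 remove [dnbm,wbdnv] add [znjii,gxf] -> 6 lines: nfoi mqz nxr znjii gxf sgj
Hunk 6: at line 2 remove [nxr] add [fklvg,ysmti,lkb] -> 8 lines: nfoi mqz fklvg ysmti lkb znjii gxf sgj
Hunk 7: at line 4 remove [lkb,znjii,gxf] add [bydp,trd,pugn] -> 8 lines: nfoi mqz fklvg ysmti bydp trd pugn sgj
Final line count: 8

Answer: 8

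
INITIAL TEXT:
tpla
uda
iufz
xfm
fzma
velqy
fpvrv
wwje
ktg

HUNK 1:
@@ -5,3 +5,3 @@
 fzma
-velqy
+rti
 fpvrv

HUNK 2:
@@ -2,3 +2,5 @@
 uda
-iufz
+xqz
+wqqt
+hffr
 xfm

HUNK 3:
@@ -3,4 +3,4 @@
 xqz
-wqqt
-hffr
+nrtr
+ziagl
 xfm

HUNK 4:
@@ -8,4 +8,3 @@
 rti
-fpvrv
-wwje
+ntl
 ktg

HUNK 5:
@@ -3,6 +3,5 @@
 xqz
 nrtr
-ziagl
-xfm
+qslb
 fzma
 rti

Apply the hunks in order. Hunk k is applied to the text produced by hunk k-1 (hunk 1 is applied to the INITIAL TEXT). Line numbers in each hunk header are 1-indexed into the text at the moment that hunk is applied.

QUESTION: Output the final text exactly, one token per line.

Hunk 1: at line 5 remove [velqy] add [rti] -> 9 lines: tpla uda iufz xfm fzma rti fpvrv wwje ktg
Hunk 2: at line 2 remove [iufz] add [xqz,wqqt,hffr] -> 11 lines: tpla uda xqz wqqt hffr xfm fzma rti fpvrv wwje ktg
Hunk 3: at line 3 remove [wqqt,hffr] add [nrtr,ziagl] -> 11 lines: tpla uda xqz nrtr ziagl xfm fzma rti fpvrv wwje ktg
Hunk 4: at line 8 remove [fpvrv,wwje] add [ntl] -> 10 lines: tpla uda xqz nrtr ziagl xfm fzma rti ntl ktg
Hunk 5: at line 3 remove [ziagl,xfm] add [qslb] -> 9 lines: tpla uda xqz nrtr qslb fzma rti ntl ktg

Answer: tpla
uda
xqz
nrtr
qslb
fzma
rti
ntl
ktg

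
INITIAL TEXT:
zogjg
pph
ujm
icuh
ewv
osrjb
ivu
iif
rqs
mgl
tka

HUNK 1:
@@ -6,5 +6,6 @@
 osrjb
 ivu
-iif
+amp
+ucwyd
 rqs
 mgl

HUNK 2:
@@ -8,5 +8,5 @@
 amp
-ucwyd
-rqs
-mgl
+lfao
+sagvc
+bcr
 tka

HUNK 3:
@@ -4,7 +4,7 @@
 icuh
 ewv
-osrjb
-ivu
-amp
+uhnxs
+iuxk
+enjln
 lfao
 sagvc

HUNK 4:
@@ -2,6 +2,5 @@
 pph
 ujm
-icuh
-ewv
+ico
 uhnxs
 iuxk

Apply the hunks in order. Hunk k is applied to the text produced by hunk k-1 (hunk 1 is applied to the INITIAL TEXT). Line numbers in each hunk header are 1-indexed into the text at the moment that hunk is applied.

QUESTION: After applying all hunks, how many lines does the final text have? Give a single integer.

Hunk 1: at line 6 remove [iif] add [amp,ucwyd] -> 12 lines: zogjg pph ujm icuh ewv osrjb ivu amp ucwyd rqs mgl tka
Hunk 2: at line 8 remove [ucwyd,rqs,mgl] add [lfao,sagvc,bcr] -> 12 lines: zogjg pph ujm icuh ewv osrjb ivu amp lfao sagvc bcr tka
Hunk 3: at line 4 remove [osrjb,ivu,amp] add [uhnxs,iuxk,enjln] -> 12 lines: zogjg pph ujm icuh ewv uhnxs iuxk enjln lfao sagvc bcr tka
Hunk 4: at line 2 remove [icuh,ewv] add [ico] -> 11 lines: zogjg pph ujm ico uhnxs iuxk enjln lfao sagvc bcr tka
Final line count: 11

Answer: 11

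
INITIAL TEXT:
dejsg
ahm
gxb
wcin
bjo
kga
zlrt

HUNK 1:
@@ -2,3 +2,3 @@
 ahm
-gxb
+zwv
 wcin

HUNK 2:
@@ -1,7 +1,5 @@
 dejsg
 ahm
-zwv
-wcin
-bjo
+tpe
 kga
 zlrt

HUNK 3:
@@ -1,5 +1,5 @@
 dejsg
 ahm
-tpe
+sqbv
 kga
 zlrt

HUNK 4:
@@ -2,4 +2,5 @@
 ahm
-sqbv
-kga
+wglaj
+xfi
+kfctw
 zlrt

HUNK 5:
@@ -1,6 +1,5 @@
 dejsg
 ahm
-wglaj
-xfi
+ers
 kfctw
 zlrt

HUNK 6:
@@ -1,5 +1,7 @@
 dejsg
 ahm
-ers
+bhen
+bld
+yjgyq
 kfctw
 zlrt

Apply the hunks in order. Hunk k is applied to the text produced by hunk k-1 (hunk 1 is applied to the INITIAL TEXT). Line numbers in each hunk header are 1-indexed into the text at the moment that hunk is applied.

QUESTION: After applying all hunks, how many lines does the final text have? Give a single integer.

Hunk 1: at line 2 remove [gxb] add [zwv] -> 7 lines: dejsg ahm zwv wcin bjo kga zlrt
Hunk 2: at line 1 remove [zwv,wcin,bjo] add [tpe] -> 5 lines: dejsg ahm tpe kga zlrt
Hunk 3: at line 1 remove [tpe] add [sqbv] -> 5 lines: dejsg ahm sqbv kga zlrt
Hunk 4: at line 2 remove [sqbv,kga] add [wglaj,xfi,kfctw] -> 6 lines: dejsg ahm wglaj xfi kfctw zlrt
Hunk 5: at line 1 remove [wglaj,xfi] add [ers] -> 5 lines: dejsg ahm ers kfctw zlrt
Hunk 6: at line 1 remove [ers] add [bhen,bld,yjgyq] -> 7 lines: dejsg ahm bhen bld yjgyq kfctw zlrt
Final line count: 7

Answer: 7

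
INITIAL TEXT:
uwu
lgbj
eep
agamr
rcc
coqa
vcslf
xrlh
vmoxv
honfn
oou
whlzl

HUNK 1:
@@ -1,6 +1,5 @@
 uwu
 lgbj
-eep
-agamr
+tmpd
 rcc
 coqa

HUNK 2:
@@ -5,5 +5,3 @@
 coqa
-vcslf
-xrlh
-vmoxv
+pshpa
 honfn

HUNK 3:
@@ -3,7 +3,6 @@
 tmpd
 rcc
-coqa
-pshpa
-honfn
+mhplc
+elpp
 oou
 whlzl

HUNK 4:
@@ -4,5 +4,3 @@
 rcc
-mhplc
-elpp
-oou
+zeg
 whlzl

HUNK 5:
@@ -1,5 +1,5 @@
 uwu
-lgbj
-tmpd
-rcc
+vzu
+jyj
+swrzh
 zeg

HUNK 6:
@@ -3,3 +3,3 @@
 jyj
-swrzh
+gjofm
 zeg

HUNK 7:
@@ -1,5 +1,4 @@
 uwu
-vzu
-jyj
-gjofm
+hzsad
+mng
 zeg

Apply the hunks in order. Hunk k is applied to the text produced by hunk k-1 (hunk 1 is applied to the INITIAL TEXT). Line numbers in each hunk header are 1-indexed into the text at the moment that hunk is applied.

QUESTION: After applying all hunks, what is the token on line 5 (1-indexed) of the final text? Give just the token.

Answer: whlzl

Derivation:
Hunk 1: at line 1 remove [eep,agamr] add [tmpd] -> 11 lines: uwu lgbj tmpd rcc coqa vcslf xrlh vmoxv honfn oou whlzl
Hunk 2: at line 5 remove [vcslf,xrlh,vmoxv] add [pshpa] -> 9 lines: uwu lgbj tmpd rcc coqa pshpa honfn oou whlzl
Hunk 3: at line 3 remove [coqa,pshpa,honfn] add [mhplc,elpp] -> 8 lines: uwu lgbj tmpd rcc mhplc elpp oou whlzl
Hunk 4: at line 4 remove [mhplc,elpp,oou] add [zeg] -> 6 lines: uwu lgbj tmpd rcc zeg whlzl
Hunk 5: at line 1 remove [lgbj,tmpd,rcc] add [vzu,jyj,swrzh] -> 6 lines: uwu vzu jyj swrzh zeg whlzl
Hunk 6: at line 3 remove [swrzh] add [gjofm] -> 6 lines: uwu vzu jyj gjofm zeg whlzl
Hunk 7: at line 1 remove [vzu,jyj,gjofm] add [hzsad,mng] -> 5 lines: uwu hzsad mng zeg whlzl
Final line 5: whlzl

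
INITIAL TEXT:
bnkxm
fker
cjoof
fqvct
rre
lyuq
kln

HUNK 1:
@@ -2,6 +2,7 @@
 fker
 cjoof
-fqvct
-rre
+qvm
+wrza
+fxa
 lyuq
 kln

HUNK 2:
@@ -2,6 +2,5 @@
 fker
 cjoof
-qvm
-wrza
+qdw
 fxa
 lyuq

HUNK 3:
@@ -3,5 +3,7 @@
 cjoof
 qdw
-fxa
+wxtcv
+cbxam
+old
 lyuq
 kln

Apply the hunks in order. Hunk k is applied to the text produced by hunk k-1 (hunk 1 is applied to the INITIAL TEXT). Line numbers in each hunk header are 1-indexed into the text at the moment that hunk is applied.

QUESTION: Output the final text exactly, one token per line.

Hunk 1: at line 2 remove [fqvct,rre] add [qvm,wrza,fxa] -> 8 lines: bnkxm fker cjoof qvm wrza fxa lyuq kln
Hunk 2: at line 2 remove [qvm,wrza] add [qdw] -> 7 lines: bnkxm fker cjoof qdw fxa lyuq kln
Hunk 3: at line 3 remove [fxa] add [wxtcv,cbxam,old] -> 9 lines: bnkxm fker cjoof qdw wxtcv cbxam old lyuq kln

Answer: bnkxm
fker
cjoof
qdw
wxtcv
cbxam
old
lyuq
kln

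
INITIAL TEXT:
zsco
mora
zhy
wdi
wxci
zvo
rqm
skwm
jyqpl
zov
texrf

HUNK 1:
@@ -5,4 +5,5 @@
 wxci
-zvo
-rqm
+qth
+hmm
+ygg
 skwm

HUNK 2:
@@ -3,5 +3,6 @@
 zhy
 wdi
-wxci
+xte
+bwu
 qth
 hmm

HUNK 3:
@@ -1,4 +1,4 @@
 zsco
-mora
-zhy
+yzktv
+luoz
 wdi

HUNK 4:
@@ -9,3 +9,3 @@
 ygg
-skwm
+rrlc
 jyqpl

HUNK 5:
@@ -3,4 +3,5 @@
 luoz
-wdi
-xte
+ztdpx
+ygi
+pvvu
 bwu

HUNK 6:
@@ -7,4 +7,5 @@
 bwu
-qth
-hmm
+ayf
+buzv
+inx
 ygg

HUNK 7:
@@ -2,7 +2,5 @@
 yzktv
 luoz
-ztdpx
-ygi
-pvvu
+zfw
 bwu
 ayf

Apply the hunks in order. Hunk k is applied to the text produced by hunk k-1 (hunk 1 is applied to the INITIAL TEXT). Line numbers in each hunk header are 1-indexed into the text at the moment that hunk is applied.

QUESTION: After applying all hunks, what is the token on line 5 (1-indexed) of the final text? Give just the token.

Answer: bwu

Derivation:
Hunk 1: at line 5 remove [zvo,rqm] add [qth,hmm,ygg] -> 12 lines: zsco mora zhy wdi wxci qth hmm ygg skwm jyqpl zov texrf
Hunk 2: at line 3 remove [wxci] add [xte,bwu] -> 13 lines: zsco mora zhy wdi xte bwu qth hmm ygg skwm jyqpl zov texrf
Hunk 3: at line 1 remove [mora,zhy] add [yzktv,luoz] -> 13 lines: zsco yzktv luoz wdi xte bwu qth hmm ygg skwm jyqpl zov texrf
Hunk 4: at line 9 remove [skwm] add [rrlc] -> 13 lines: zsco yzktv luoz wdi xte bwu qth hmm ygg rrlc jyqpl zov texrf
Hunk 5: at line 3 remove [wdi,xte] add [ztdpx,ygi,pvvu] -> 14 lines: zsco yzktv luoz ztdpx ygi pvvu bwu qth hmm ygg rrlc jyqpl zov texrf
Hunk 6: at line 7 remove [qth,hmm] add [ayf,buzv,inx] -> 15 lines: zsco yzktv luoz ztdpx ygi pvvu bwu ayf buzv inx ygg rrlc jyqpl zov texrf
Hunk 7: at line 2 remove [ztdpx,ygi,pvvu] add [zfw] -> 13 lines: zsco yzktv luoz zfw bwu ayf buzv inx ygg rrlc jyqpl zov texrf
Final line 5: bwu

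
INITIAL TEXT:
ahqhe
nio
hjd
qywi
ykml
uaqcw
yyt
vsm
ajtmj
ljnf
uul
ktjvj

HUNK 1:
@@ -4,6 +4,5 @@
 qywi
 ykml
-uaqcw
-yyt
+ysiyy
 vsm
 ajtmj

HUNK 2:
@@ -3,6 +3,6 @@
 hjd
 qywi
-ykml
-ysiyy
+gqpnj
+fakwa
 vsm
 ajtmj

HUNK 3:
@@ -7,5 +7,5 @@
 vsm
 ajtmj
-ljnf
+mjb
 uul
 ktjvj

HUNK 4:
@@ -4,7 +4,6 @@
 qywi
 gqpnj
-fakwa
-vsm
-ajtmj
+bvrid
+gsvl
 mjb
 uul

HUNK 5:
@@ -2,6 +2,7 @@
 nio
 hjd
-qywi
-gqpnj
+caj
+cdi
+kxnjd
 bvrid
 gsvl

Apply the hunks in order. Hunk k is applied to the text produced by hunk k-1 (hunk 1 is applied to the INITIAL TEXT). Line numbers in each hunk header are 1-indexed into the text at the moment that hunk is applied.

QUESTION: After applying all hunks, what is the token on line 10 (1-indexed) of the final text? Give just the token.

Hunk 1: at line 4 remove [uaqcw,yyt] add [ysiyy] -> 11 lines: ahqhe nio hjd qywi ykml ysiyy vsm ajtmj ljnf uul ktjvj
Hunk 2: at line 3 remove [ykml,ysiyy] add [gqpnj,fakwa] -> 11 lines: ahqhe nio hjd qywi gqpnj fakwa vsm ajtmj ljnf uul ktjvj
Hunk 3: at line 7 remove [ljnf] add [mjb] -> 11 lines: ahqhe nio hjd qywi gqpnj fakwa vsm ajtmj mjb uul ktjvj
Hunk 4: at line 4 remove [fakwa,vsm,ajtmj] add [bvrid,gsvl] -> 10 lines: ahqhe nio hjd qywi gqpnj bvrid gsvl mjb uul ktjvj
Hunk 5: at line 2 remove [qywi,gqpnj] add [caj,cdi,kxnjd] -> 11 lines: ahqhe nio hjd caj cdi kxnjd bvrid gsvl mjb uul ktjvj
Final line 10: uul

Answer: uul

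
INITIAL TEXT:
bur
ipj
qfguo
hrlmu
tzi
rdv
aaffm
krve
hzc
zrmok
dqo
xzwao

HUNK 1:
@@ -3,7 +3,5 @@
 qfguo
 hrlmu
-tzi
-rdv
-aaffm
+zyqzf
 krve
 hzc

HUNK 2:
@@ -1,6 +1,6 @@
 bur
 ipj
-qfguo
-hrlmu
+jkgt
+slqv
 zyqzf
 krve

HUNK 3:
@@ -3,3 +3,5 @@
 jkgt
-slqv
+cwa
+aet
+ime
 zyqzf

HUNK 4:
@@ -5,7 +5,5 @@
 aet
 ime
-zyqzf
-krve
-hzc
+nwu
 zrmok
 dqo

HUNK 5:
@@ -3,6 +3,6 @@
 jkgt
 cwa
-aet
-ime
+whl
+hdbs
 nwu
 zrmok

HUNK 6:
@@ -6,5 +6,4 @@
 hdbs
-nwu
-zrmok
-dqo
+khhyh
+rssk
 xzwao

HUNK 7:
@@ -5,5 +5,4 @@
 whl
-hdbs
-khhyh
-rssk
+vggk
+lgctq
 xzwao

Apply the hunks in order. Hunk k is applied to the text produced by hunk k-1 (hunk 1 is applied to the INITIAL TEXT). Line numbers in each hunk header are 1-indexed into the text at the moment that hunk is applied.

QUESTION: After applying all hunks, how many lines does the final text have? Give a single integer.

Hunk 1: at line 3 remove [tzi,rdv,aaffm] add [zyqzf] -> 10 lines: bur ipj qfguo hrlmu zyqzf krve hzc zrmok dqo xzwao
Hunk 2: at line 1 remove [qfguo,hrlmu] add [jkgt,slqv] -> 10 lines: bur ipj jkgt slqv zyqzf krve hzc zrmok dqo xzwao
Hunk 3: at line 3 remove [slqv] add [cwa,aet,ime] -> 12 lines: bur ipj jkgt cwa aet ime zyqzf krve hzc zrmok dqo xzwao
Hunk 4: at line 5 remove [zyqzf,krve,hzc] add [nwu] -> 10 lines: bur ipj jkgt cwa aet ime nwu zrmok dqo xzwao
Hunk 5: at line 3 remove [aet,ime] add [whl,hdbs] -> 10 lines: bur ipj jkgt cwa whl hdbs nwu zrmok dqo xzwao
Hunk 6: at line 6 remove [nwu,zrmok,dqo] add [khhyh,rssk] -> 9 lines: bur ipj jkgt cwa whl hdbs khhyh rssk xzwao
Hunk 7: at line 5 remove [hdbs,khhyh,rssk] add [vggk,lgctq] -> 8 lines: bur ipj jkgt cwa whl vggk lgctq xzwao
Final line count: 8

Answer: 8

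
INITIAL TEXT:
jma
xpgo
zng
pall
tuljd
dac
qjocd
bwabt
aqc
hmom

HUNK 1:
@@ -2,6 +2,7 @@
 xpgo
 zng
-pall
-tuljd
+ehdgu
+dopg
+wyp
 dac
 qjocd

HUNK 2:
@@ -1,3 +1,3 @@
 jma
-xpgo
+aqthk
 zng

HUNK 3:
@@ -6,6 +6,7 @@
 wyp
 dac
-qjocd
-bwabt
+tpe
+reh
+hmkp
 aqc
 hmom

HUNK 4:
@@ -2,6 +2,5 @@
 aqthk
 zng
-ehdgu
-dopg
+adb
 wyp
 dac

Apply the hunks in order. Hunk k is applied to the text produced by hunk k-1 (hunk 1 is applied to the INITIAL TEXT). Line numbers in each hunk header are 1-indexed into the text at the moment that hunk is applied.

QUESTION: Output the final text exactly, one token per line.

Hunk 1: at line 2 remove [pall,tuljd] add [ehdgu,dopg,wyp] -> 11 lines: jma xpgo zng ehdgu dopg wyp dac qjocd bwabt aqc hmom
Hunk 2: at line 1 remove [xpgo] add [aqthk] -> 11 lines: jma aqthk zng ehdgu dopg wyp dac qjocd bwabt aqc hmom
Hunk 3: at line 6 remove [qjocd,bwabt] add [tpe,reh,hmkp] -> 12 lines: jma aqthk zng ehdgu dopg wyp dac tpe reh hmkp aqc hmom
Hunk 4: at line 2 remove [ehdgu,dopg] add [adb] -> 11 lines: jma aqthk zng adb wyp dac tpe reh hmkp aqc hmom

Answer: jma
aqthk
zng
adb
wyp
dac
tpe
reh
hmkp
aqc
hmom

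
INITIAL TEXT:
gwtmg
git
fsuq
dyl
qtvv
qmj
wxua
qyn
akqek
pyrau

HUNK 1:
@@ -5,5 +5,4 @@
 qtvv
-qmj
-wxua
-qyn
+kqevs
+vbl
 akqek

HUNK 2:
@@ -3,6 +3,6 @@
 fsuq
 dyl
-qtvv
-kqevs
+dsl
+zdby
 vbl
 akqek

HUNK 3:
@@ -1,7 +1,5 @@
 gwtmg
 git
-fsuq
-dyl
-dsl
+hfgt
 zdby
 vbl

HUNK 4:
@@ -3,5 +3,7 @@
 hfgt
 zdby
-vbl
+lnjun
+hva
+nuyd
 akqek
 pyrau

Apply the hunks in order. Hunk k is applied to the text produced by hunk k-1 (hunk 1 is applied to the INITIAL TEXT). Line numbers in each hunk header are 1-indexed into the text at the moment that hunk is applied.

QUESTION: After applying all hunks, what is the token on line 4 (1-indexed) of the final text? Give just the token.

Hunk 1: at line 5 remove [qmj,wxua,qyn] add [kqevs,vbl] -> 9 lines: gwtmg git fsuq dyl qtvv kqevs vbl akqek pyrau
Hunk 2: at line 3 remove [qtvv,kqevs] add [dsl,zdby] -> 9 lines: gwtmg git fsuq dyl dsl zdby vbl akqek pyrau
Hunk 3: at line 1 remove [fsuq,dyl,dsl] add [hfgt] -> 7 lines: gwtmg git hfgt zdby vbl akqek pyrau
Hunk 4: at line 3 remove [vbl] add [lnjun,hva,nuyd] -> 9 lines: gwtmg git hfgt zdby lnjun hva nuyd akqek pyrau
Final line 4: zdby

Answer: zdby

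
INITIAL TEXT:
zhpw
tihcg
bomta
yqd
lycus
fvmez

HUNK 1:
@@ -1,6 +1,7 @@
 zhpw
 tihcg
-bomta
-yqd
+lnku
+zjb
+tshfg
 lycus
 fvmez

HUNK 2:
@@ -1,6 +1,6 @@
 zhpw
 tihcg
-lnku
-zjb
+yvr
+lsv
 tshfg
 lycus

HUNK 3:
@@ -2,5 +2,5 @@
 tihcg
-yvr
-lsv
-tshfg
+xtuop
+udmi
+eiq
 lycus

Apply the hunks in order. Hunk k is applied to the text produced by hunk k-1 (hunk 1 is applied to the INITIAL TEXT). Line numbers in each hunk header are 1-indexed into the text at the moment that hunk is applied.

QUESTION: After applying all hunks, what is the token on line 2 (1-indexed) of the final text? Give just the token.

Answer: tihcg

Derivation:
Hunk 1: at line 1 remove [bomta,yqd] add [lnku,zjb,tshfg] -> 7 lines: zhpw tihcg lnku zjb tshfg lycus fvmez
Hunk 2: at line 1 remove [lnku,zjb] add [yvr,lsv] -> 7 lines: zhpw tihcg yvr lsv tshfg lycus fvmez
Hunk 3: at line 2 remove [yvr,lsv,tshfg] add [xtuop,udmi,eiq] -> 7 lines: zhpw tihcg xtuop udmi eiq lycus fvmez
Final line 2: tihcg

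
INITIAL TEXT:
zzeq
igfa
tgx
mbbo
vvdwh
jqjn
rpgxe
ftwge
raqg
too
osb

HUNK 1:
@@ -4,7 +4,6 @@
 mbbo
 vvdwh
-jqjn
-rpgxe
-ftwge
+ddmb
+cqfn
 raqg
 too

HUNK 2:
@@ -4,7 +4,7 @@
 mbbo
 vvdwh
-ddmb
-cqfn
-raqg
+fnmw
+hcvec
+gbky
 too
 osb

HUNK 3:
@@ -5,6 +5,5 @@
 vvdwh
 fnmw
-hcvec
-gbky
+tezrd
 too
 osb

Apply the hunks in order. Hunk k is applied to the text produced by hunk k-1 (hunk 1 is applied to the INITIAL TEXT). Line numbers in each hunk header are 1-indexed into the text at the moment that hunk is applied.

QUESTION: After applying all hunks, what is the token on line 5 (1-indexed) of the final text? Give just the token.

Hunk 1: at line 4 remove [jqjn,rpgxe,ftwge] add [ddmb,cqfn] -> 10 lines: zzeq igfa tgx mbbo vvdwh ddmb cqfn raqg too osb
Hunk 2: at line 4 remove [ddmb,cqfn,raqg] add [fnmw,hcvec,gbky] -> 10 lines: zzeq igfa tgx mbbo vvdwh fnmw hcvec gbky too osb
Hunk 3: at line 5 remove [hcvec,gbky] add [tezrd] -> 9 lines: zzeq igfa tgx mbbo vvdwh fnmw tezrd too osb
Final line 5: vvdwh

Answer: vvdwh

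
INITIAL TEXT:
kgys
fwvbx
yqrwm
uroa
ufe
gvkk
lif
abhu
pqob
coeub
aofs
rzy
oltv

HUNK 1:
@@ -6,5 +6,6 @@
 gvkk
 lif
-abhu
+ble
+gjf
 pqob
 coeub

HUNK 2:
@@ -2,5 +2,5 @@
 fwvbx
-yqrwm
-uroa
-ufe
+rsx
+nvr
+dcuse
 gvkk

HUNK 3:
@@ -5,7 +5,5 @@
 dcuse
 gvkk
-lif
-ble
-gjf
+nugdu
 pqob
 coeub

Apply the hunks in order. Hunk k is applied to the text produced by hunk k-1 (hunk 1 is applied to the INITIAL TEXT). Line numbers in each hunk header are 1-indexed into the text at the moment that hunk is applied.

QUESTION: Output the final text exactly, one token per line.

Answer: kgys
fwvbx
rsx
nvr
dcuse
gvkk
nugdu
pqob
coeub
aofs
rzy
oltv

Derivation:
Hunk 1: at line 6 remove [abhu] add [ble,gjf] -> 14 lines: kgys fwvbx yqrwm uroa ufe gvkk lif ble gjf pqob coeub aofs rzy oltv
Hunk 2: at line 2 remove [yqrwm,uroa,ufe] add [rsx,nvr,dcuse] -> 14 lines: kgys fwvbx rsx nvr dcuse gvkk lif ble gjf pqob coeub aofs rzy oltv
Hunk 3: at line 5 remove [lif,ble,gjf] add [nugdu] -> 12 lines: kgys fwvbx rsx nvr dcuse gvkk nugdu pqob coeub aofs rzy oltv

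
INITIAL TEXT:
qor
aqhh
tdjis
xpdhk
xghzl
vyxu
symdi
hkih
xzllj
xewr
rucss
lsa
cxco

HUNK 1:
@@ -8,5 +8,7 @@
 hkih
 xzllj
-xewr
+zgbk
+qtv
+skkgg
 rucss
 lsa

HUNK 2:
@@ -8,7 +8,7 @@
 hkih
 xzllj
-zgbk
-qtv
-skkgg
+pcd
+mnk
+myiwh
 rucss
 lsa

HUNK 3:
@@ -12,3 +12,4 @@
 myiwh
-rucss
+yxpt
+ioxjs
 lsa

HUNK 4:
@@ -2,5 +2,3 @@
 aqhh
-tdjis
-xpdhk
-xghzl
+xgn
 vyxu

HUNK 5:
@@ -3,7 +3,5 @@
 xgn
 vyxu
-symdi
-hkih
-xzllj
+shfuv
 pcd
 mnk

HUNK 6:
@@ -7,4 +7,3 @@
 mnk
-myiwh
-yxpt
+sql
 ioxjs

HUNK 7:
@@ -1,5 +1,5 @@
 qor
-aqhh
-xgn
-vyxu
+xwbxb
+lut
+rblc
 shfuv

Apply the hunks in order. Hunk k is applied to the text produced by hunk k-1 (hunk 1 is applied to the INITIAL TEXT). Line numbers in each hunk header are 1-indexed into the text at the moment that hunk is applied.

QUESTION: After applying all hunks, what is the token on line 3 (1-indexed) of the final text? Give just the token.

Answer: lut

Derivation:
Hunk 1: at line 8 remove [xewr] add [zgbk,qtv,skkgg] -> 15 lines: qor aqhh tdjis xpdhk xghzl vyxu symdi hkih xzllj zgbk qtv skkgg rucss lsa cxco
Hunk 2: at line 8 remove [zgbk,qtv,skkgg] add [pcd,mnk,myiwh] -> 15 lines: qor aqhh tdjis xpdhk xghzl vyxu symdi hkih xzllj pcd mnk myiwh rucss lsa cxco
Hunk 3: at line 12 remove [rucss] add [yxpt,ioxjs] -> 16 lines: qor aqhh tdjis xpdhk xghzl vyxu symdi hkih xzllj pcd mnk myiwh yxpt ioxjs lsa cxco
Hunk 4: at line 2 remove [tdjis,xpdhk,xghzl] add [xgn] -> 14 lines: qor aqhh xgn vyxu symdi hkih xzllj pcd mnk myiwh yxpt ioxjs lsa cxco
Hunk 5: at line 3 remove [symdi,hkih,xzllj] add [shfuv] -> 12 lines: qor aqhh xgn vyxu shfuv pcd mnk myiwh yxpt ioxjs lsa cxco
Hunk 6: at line 7 remove [myiwh,yxpt] add [sql] -> 11 lines: qor aqhh xgn vyxu shfuv pcd mnk sql ioxjs lsa cxco
Hunk 7: at line 1 remove [aqhh,xgn,vyxu] add [xwbxb,lut,rblc] -> 11 lines: qor xwbxb lut rblc shfuv pcd mnk sql ioxjs lsa cxco
Final line 3: lut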